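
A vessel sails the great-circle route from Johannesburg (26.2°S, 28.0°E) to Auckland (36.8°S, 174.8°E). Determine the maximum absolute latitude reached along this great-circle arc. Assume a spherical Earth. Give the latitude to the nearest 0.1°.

≈ 65.3°S

The great circle lies in the plane with unit normal n̂ = (p₁ × p₂)/|p₁ × p₂|.
Here n̂_z ≈ +0.418; the vertex latitude is φ_max = arccos|n̂_z| ≈ 65.3°.
Check via Clairaut: cos φ_max = |cos φ₁| · sin C = cos(26.2°)·sin(152.2°) ≈ 0.418, again giving ≈ 65.3°.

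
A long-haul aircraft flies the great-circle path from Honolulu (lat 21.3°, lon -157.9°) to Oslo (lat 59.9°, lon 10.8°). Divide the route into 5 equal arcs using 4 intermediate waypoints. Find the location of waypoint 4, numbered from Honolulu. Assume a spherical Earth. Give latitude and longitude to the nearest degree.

From cos δ = sin φ₁ sin φ₂ + cos φ₁ cos φ₂ cos Δλ, the central angle is δ ≈ 1.715 rad (98.3°).
Interpolate at f = 4/5 with slerp weights a = sin((1−f)δ)/sin δ ≈ 0.340, b = sin(fδ)/sin δ ≈ 0.991.
p = a·p₁ + b·p₂ ≈ (0.195, -0.026, 0.981); φ = arcsin(p_z) ≈ 78.68°, λ = atan2(p_y, p_x) ≈ -7.62°.

≈ lat 79°, lon -8°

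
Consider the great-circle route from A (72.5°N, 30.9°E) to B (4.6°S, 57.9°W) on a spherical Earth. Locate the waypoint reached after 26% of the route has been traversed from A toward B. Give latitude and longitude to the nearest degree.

≈ (60°N, 24°W)

Write both endpoints as unit vectors p₁, p₂ with components (cos φ cos λ, cos φ sin λ, sin φ).
The central angle between the endpoints is δ = arccos(p₁·p₂) ≈ 1.641 rad (94.0°).
Interpolate at f = 0.26 with slerp weights a = sin((1−f)δ)/sin δ ≈ 0.939, b = sin(fδ)/sin δ ≈ 0.415.
p = a·p₁ + b·p₂ ≈ (0.462, -0.205, 0.863); φ = arcsin(p_z) ≈ 59.62°, λ = atan2(p_y, p_x) ≈ -23.95°.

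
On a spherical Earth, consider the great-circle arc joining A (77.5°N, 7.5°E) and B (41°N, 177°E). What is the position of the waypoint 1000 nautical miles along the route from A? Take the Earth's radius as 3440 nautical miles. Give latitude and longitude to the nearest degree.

Convert each endpoint to a unit vector on the sphere (x = cos φ cos λ, y = cos φ sin λ, z = sin φ).
The central angle between the endpoints is δ = arccos(p₁·p₂) ≈ 1.070 rad (61.3°). The total great-circle distance is δ·R ≈ 1.070 × 3440 ≈ 3682 nmi, so the target fraction is f = 1000/3682 ≈ 0.272.
Interpolate at f ≈ 0.272 with slerp weights a = sin((1−f)δ)/sin δ ≈ 0.801, b = sin(fδ)/sin δ ≈ 0.327.
p = a·p₁ + b·p₂ ≈ (-0.074, 0.036, 0.997); φ = arcsin(p_z) ≈ 85.28°, λ = atan2(p_y, p_x) ≈ 154.43°.

≈ (85°N, 154°E)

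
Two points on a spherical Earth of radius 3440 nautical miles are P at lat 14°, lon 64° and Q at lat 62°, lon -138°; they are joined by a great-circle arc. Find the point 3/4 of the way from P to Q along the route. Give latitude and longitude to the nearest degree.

≈ lat 80°, lon 156°

Convert each endpoint to a unit vector on the sphere (x = cos φ cos λ, y = cos φ sin λ, z = sin φ).
The central angle between the endpoints is δ = arccos(p₁·p₂) ≈ 1.781 rad (102.0°).
Interpolate at f = 3/4 with slerp weights a = sin((1−f)δ)/sin δ ≈ 0.440, b = sin(fδ)/sin δ ≈ 0.994.
p = a·p₁ + b·p₂ ≈ (-0.160, 0.072, 0.985); φ = arcsin(p_z) ≈ 79.92°, λ = atan2(p_y, p_x) ≈ 155.81°.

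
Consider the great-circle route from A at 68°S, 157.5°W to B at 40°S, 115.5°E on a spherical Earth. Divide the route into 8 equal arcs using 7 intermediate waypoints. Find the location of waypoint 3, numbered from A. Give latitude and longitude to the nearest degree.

≈ 65°S, 153°E

The haversine formula gives a central angle δ ≈ 0.913 rad (52.3°) between the endpoints.
Interpolate at f = 3/8 with slerp weights a = sin((1−f)δ)/sin δ ≈ 0.683, b = sin(fδ)/sin δ ≈ 0.424.
p = a·p₁ + b·p₂ ≈ (-0.376, 0.196, -0.906); φ = arcsin(p_z) ≈ -64.91°, λ = atan2(p_y, p_x) ≈ 152.54°.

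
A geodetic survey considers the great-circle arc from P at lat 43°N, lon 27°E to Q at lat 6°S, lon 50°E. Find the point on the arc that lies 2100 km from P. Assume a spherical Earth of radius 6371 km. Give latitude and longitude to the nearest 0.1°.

Convert each endpoint to a unit vector on the sphere (x = cos φ cos λ, y = cos φ sin λ, z = sin φ).
The central angle between the endpoints is δ = arccos(p₁·p₂) ≈ 0.929 rad (53.3°). The total great-circle distance is δ·R ≈ 0.929 × 6371 ≈ 5922 km, so the target fraction is f = 2100/5922 ≈ 0.355.
Interpolate at f ≈ 0.355 with slerp weights a = sin((1−f)δ)/sin δ ≈ 0.705, b = sin(fδ)/sin δ ≈ 0.404.
p = a·p₁ + b·p₂ ≈ (0.717, 0.542, 0.438); φ = arcsin(p_z) ≈ 25.99°, λ = atan2(p_y, p_x) ≈ 37.06°.

≈ lat 26.0°N, lon 37.1°E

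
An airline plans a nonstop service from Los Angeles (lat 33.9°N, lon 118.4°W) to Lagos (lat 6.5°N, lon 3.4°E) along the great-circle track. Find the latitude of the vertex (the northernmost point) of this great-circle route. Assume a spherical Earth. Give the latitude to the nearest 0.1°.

≈ 41.0°N

The great circle lies in the plane with unit normal n̂ = (p₁ × p₂)/|p₁ × p₂|.
Here n̂_z ≈ +0.755; the vertex latitude is φ_max = arccos|n̂_z| ≈ 41.0°.
Check via Clairaut: cos φ_max = |cos φ₁| · sin C = cos(33.9°)·sin(65.4°) ≈ 0.755, again giving ≈ 41.0°.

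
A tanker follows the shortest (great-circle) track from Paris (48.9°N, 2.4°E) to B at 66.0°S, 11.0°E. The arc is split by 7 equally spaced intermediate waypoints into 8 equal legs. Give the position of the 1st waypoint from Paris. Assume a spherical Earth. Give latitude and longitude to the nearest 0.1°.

Convert each endpoint to a unit vector on the sphere (x = cos φ cos λ, y = cos φ sin λ, z = sin φ).
The central angle between the endpoints is δ = arccos(p₁·p₂) ≈ 2.009 rad (115.1°).
Interpolate at f = 1/8 with slerp weights a = sin((1−f)δ)/sin δ ≈ 1.085, b = sin(fδ)/sin δ ≈ 0.274.
p = a·p₁ + b·p₂ ≈ (0.822, 0.051, 0.567); φ = arcsin(p_z) ≈ 34.54°, λ = atan2(p_y, p_x) ≈ 3.56°.

≈ 34.5°N, 3.6°E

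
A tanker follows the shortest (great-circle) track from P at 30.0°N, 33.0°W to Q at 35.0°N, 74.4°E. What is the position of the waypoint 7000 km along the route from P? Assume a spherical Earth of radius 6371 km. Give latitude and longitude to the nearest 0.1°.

≈ 44.9°N, 47.5°E

From cos δ = sin φ₁ sin φ₂ + cos φ₁ cos φ₂ cos Δλ, the central angle is δ ≈ 1.496 rad (85.7°). The total great-circle distance is δ·R ≈ 1.496 × 6371 ≈ 9532 km, so the target fraction is f = 7000/9532 ≈ 0.734.
Interpolate at f ≈ 0.734 with slerp weights a = sin((1−f)δ)/sin δ ≈ 0.388, b = sin(fδ)/sin δ ≈ 0.893.
p = a·p₁ + b·p₂ ≈ (0.479, 0.522, 0.706); φ = arcsin(p_z) ≈ 44.93°, λ = atan2(p_y, p_x) ≈ 47.46°.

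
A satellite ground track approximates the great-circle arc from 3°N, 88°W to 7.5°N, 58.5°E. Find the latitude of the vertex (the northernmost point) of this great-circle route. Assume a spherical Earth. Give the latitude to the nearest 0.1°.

≈ 17.8°N

The great circle lies in the plane with unit normal n̂ = (p₁ × p₂)/|p₁ × p₂|.
Here n̂_z ≈ +0.952; the vertex latitude is φ_max = arccos|n̂_z| ≈ 17.8°.
Check via Clairaut: cos φ_max = |cos φ₁| · sin C = cos(3.0°)·sin(72.4°) ≈ 0.952, again giving ≈ 17.8°.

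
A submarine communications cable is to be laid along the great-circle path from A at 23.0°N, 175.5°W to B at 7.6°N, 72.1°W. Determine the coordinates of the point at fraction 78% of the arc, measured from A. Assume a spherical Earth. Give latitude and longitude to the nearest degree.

Write both endpoints as unit vectors p₁, p₂ with components (cos φ cos λ, cos φ sin λ, sin φ).
The central angle between the endpoints is δ = arccos(p₁·p₂) ≈ 1.731 rad (99.2°).
Interpolate at f = 0.78 with slerp weights a = sin((1−f)δ)/sin δ ≈ 0.377, b = sin(fδ)/sin δ ≈ 0.989.
p = a·p₁ + b·p₂ ≈ (-0.044, -0.960, 0.278); φ = arcsin(p_z) ≈ 16.13°, λ = atan2(p_y, p_x) ≈ -92.65°.

≈ 16°N, 93°W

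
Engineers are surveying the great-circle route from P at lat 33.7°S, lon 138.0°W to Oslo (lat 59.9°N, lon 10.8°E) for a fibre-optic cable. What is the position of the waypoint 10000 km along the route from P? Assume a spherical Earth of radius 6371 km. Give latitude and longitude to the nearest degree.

≈ lat 47°N, lon 94°W

Write both endpoints as unit vectors p₁, p₂ with components (cos φ cos λ, cos φ sin λ, sin φ).
The central angle between the endpoints is δ = arccos(p₁·p₂) ≈ 2.562 rad (146.8°). The total great-circle distance is δ·R ≈ 2.562 × 6371 ≈ 16325 km, so the target fraction is f = 10000/16325 ≈ 0.613.
Interpolate at f ≈ 0.613 with slerp weights a = sin((1−f)δ)/sin δ ≈ 1.530, b = sin(fδ)/sin δ ≈ 1.827.
p = a·p₁ + b·p₂ ≈ (-0.046, -0.680, 0.732); φ = arcsin(p_z) ≈ 47.02°, λ = atan2(p_y, p_x) ≈ -93.87°.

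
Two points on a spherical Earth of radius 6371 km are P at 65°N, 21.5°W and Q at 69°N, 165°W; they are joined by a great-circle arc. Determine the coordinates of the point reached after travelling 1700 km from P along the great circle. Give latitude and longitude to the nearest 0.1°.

≈ 78.6°N, 45.8°W

Write both endpoints as unit vectors p₁, p₂ with components (cos φ cos λ, cos φ sin λ, sin φ).
The central angle between the endpoints is δ = arccos(p₁·p₂) ≈ 0.761 rad (43.6°). The total great-circle distance is δ·R ≈ 0.761 × 6371 ≈ 4846 km, so the target fraction is f = 1700/4846 ≈ 0.351.
Interpolate at f ≈ 0.351 with slerp weights a = sin((1−f)δ)/sin δ ≈ 0.688, b = sin(fδ)/sin δ ≈ 0.382.
p = a·p₁ + b·p₂ ≈ (0.138, -0.142, 0.980); φ = arcsin(p_z) ≈ 78.58°, λ = atan2(p_y, p_x) ≈ -45.82°.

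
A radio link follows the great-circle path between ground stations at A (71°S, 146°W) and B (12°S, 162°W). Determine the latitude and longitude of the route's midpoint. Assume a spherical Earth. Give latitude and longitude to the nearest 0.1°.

≈ (41.7°S, 158.0°W)

The haversine formula gives a central angle δ ≈ 1.044 rad (59.8°) between the endpoints.
Interpolate at f = 1/2 with slerp weights a = sin((1−f)δ)/sin δ ≈ 0.577, b = sin(fδ)/sin δ ≈ 0.577.
p = a·p₁ + b·p₂ ≈ (-0.692, -0.279, -0.665); φ = arcsin(p_z) ≈ -41.71°, λ = atan2(p_y, p_x) ≈ -158.02°.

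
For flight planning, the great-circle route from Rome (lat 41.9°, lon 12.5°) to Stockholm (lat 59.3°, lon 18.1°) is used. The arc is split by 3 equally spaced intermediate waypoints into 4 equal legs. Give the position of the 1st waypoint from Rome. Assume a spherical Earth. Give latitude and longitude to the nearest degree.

Write both endpoints as unit vectors p₁, p₂ with components (cos φ cos λ, cos φ sin λ, sin φ).
The central angle between the endpoints is δ = arccos(p₁·p₂) ≈ 0.310 rad (17.7°).
Interpolate at f = 1/4 with slerp weights a = sin((1−f)δ)/sin δ ≈ 0.755, b = sin(fδ)/sin δ ≈ 0.254.
p = a·p₁ + b·p₂ ≈ (0.672, 0.162, 0.723); φ = arcsin(p_z) ≈ 46.27°, λ = atan2(p_y, p_x) ≈ 13.55°.

≈ lat 46°, lon 14°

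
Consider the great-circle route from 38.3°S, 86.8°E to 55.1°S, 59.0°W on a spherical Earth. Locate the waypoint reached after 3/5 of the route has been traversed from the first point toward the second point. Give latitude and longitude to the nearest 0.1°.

Convert each endpoint to a unit vector on the sphere (x = cos φ cos λ, y = cos φ sin λ, z = sin φ).
The central angle between the endpoints is δ = arccos(p₁·p₂) ≈ 1.433 rad (82.1°).
Interpolate at f = 3/5 with slerp weights a = sin((1−f)δ)/sin δ ≈ 0.548, b = sin(fδ)/sin δ ≈ 0.765.
p = a·p₁ + b·p₂ ≈ (0.249, 0.054, -0.967); φ = arcsin(p_z) ≈ -75.21°, λ = atan2(p_y, p_x) ≈ 12.19°.

≈ 75.2°S, 12.2°E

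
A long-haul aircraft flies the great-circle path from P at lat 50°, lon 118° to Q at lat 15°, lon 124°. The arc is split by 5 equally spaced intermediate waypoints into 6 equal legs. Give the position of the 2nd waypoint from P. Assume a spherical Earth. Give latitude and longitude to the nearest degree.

≈ lat 38°, lon 121°

Convert each endpoint to a unit vector on the sphere (x = cos φ cos λ, y = cos φ sin λ, z = sin φ).
The central angle between the endpoints is δ = arccos(p₁·p₂) ≈ 0.617 rad (35.3°).
Interpolate at f = 2/6 with slerp weights a = sin((1−f)δ)/sin δ ≈ 0.691, b = sin(fδ)/sin δ ≈ 0.353.
p = a·p₁ + b·p₂ ≈ (-0.399, 0.675, 0.621); φ = arcsin(p_z) ≈ 38.37°, λ = atan2(p_y, p_x) ≈ 120.61°.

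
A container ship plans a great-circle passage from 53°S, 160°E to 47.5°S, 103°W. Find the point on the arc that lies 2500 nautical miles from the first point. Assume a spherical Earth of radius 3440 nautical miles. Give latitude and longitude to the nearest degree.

≈ 57°S, 124°W

The haversine formula gives a central angle δ ≈ 1.001 rad (57.4°) between the endpoints. The total great-circle distance is δ·R ≈ 1.001 × 3440 ≈ 3444 nmi, so the target fraction is f = 2500/3444 ≈ 0.726.
Interpolate at f ≈ 0.726 with slerp weights a = sin((1−f)δ)/sin δ ≈ 0.322, b = sin(fδ)/sin δ ≈ 0.789.
p = a·p₁ + b·p₂ ≈ (-0.302, -0.453, -0.839); φ = arcsin(p_z) ≈ -57.01°, λ = atan2(p_y, p_x) ≈ -123.68°.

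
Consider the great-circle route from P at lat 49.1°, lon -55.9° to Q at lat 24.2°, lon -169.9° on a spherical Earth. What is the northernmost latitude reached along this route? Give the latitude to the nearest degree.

The great circle lies in the plane with unit normal n̂ = (p₁ × p₂)/|p₁ × p₂|.
Here n̂_z ≈ -0.547; the vertex latitude is φ_max = arccos|n̂_z| ≈ 56.9°.
Check via Clairaut: cos φ_max = |cos φ₁| · sin C = cos(49.1°)·sin(56.6°) ≈ 0.547, again giving ≈ 56.9°.

≈ 57°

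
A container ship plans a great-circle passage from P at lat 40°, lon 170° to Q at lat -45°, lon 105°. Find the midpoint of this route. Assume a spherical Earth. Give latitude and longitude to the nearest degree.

From cos δ = sin φ₁ sin φ₂ + cos φ₁ cos φ₂ cos Δλ, the central angle is δ ≈ 1.798 rad (103.0°).
Interpolate at f = 1/2 with slerp weights a = sin((1−f)δ)/sin δ ≈ 0.804, b = sin(fδ)/sin δ ≈ 0.804.
p = a·p₁ + b·p₂ ≈ (-0.753, 0.656, -0.052); φ = arcsin(p_z) ≈ -2.96°, λ = atan2(p_y, p_x) ≈ 138.96°.

≈ lat -3°, lon 139°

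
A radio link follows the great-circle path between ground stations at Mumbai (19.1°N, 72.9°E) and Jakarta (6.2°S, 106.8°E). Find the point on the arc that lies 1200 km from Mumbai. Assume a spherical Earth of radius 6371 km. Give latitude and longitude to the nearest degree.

The haversine formula gives a central angle δ ≈ 0.731 rad (41.9°) between the endpoints. The total great-circle distance is δ·R ≈ 0.731 × 6371 ≈ 4658 km, so the target fraction is f = 1200/4658 ≈ 0.258.
Interpolate at f ≈ 0.258 with slerp weights a = sin((1−f)δ)/sin δ ≈ 0.774, b = sin(fδ)/sin δ ≈ 0.280.
p = a·p₁ + b·p₂ ≈ (0.134, 0.966, 0.223); φ = arcsin(p_z) ≈ 12.88°, λ = atan2(p_y, p_x) ≈ 82.08°.

≈ 13°N, 82°E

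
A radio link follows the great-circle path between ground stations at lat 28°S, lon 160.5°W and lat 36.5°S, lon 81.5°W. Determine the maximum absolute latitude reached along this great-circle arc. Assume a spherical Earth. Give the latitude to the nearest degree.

≈ 40°S

The great circle lies in the plane with unit normal n̂ = (p₁ × p₂)/|p₁ × p₂|.
Here n̂_z ≈ +0.766; the vertex latitude is φ_max = arccos|n̂_z| ≈ 40.0°.
Check via Clairaut: cos φ_max = |cos φ₁| · sin C = cos(28.0°)·sin(119.9°) ≈ 0.766, again giving ≈ 40.0°.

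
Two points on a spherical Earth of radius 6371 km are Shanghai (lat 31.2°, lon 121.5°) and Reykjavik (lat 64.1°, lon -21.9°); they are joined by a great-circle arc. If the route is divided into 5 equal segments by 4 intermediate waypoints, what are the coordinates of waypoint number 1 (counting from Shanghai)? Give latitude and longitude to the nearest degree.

≈ lat 47°, lon 115°

The haversine formula gives a central angle δ ≈ 1.404 rad (80.4°) between the endpoints.
Interpolate at f = 1/5 with slerp weights a = sin((1−f)δ)/sin δ ≈ 0.914, b = sin(fδ)/sin δ ≈ 0.281.
p = a·p₁ + b·p₂ ≈ (-0.295, 0.621, 0.726); φ = arcsin(p_z) ≈ 46.58°, λ = atan2(p_y, p_x) ≈ 115.39°.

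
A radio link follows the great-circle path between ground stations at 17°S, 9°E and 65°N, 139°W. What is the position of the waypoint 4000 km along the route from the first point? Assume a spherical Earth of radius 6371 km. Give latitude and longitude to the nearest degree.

Convert each endpoint to a unit vector on the sphere (x = cos φ cos λ, y = cos φ sin λ, z = sin φ).
The central angle between the endpoints is δ = arccos(p₁·p₂) ≈ 2.224 rad (127.4°). The total great-circle distance is δ·R ≈ 2.224 × 6371 ≈ 14169 km, so the target fraction is f = 4000/14169 ≈ 0.282.
Interpolate at f ≈ 0.282 with slerp weights a = sin((1−f)δ)/sin δ ≈ 1.259, b = sin(fδ)/sin δ ≈ 0.740.
p = a·p₁ + b·p₂ ≈ (0.953, -0.017, 0.302); φ = arcsin(p_z) ≈ 17.60°, λ = atan2(p_y, p_x) ≈ -1.01°.

≈ 18°N, 1°W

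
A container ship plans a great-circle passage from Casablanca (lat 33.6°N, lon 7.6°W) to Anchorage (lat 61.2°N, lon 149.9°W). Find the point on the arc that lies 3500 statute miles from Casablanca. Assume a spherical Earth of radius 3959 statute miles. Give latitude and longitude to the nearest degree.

Write both endpoints as unit vectors p₁, p₂ with components (cos φ cos λ, cos φ sin λ, sin φ).
The central angle between the endpoints is δ = arccos(p₁·p₂) ≈ 1.403 rad (80.4°). The total great-circle distance is δ·R ≈ 1.403 × 3959 ≈ 5553 mi, so the target fraction is f = 3500/5553 ≈ 0.630.
Interpolate at f ≈ 0.630 with slerp weights a = sin((1−f)δ)/sin δ ≈ 0.503, b = sin(fδ)/sin δ ≈ 0.784.
p = a·p₁ + b·p₂ ≈ (0.088, -0.245, 0.966); φ = arcsin(p_z) ≈ 74.92°, λ = atan2(p_y, p_x) ≈ -70.22°.

≈ lat 75°N, lon 70°W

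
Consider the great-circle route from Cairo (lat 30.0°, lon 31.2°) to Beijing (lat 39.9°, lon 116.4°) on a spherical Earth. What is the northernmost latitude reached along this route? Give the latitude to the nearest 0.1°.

≈ 44.4°

The great circle lies in the plane with unit normal n̂ = (p₁ × p₂)/|p₁ × p₂|.
Here n̂_z ≈ +0.715; the vertex latitude is φ_max = arccos|n̂_z| ≈ 44.4°.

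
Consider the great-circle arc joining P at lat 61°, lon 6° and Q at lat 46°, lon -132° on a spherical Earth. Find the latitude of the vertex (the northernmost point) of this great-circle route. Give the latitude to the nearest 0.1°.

The great circle lies in the plane with unit normal n̂ = (p₁ × p₂)/|p₁ × p₂|.
Here n̂_z ≈ -0.244; the vertex latitude is φ_max = arccos|n̂_z| ≈ 75.9°.
Check via Clairaut: cos φ_max = |cos φ₁| · sin C = cos(61.0°)·sin(30.1°) ≈ 0.244, again giving ≈ 75.9°.

≈ 75.9°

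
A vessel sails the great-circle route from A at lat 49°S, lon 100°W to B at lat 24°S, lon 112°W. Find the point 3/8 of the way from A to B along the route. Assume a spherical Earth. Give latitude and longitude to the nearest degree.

From cos δ = sin φ₁ sin φ₂ + cos φ₁ cos φ₂ cos Δλ, the central angle is δ ≈ 0.466 rad (26.7°).
Interpolate at f = 3/8 with slerp weights a = sin((1−f)δ)/sin δ ≈ 0.639, b = sin(fδ)/sin δ ≈ 0.387.
p = a·p₁ + b·p₂ ≈ (-0.205, -0.741, -0.640); φ = arcsin(p_z) ≈ -39.77°, λ = atan2(p_y, p_x) ≈ -105.49°.

≈ lat 40°S, lon 105°W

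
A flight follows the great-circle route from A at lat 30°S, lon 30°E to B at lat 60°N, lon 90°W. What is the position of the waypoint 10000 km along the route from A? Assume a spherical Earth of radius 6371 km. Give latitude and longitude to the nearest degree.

≈ lat 45°N, lon 24°W

The haversine formula gives a central angle δ ≈ 2.278 rad (130.5°) between the endpoints. The total great-circle distance is δ·R ≈ 2.278 × 6371 ≈ 14512 km, so the target fraction is f = 10000/14512 ≈ 0.689.
Interpolate at f ≈ 0.689 with slerp weights a = sin((1−f)δ)/sin δ ≈ 0.855, b = sin(fδ)/sin δ ≈ 1.315.
p = a·p₁ + b·p₂ ≈ (0.642, -0.287, 0.711); φ = arcsin(p_z) ≈ 45.34°, λ = atan2(p_y, p_x) ≈ -24.11°.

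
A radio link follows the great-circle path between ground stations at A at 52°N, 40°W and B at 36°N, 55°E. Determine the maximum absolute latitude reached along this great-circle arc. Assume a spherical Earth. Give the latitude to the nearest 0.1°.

≈ 56.9°N

The great circle lies in the plane with unit normal n̂ = (p₁ × p₂)/|p₁ × p₂|.
Here n̂_z ≈ +0.547; the vertex latitude is φ_max = arccos|n̂_z| ≈ 56.9°.
Check via Clairaut: cos φ_max = |cos φ₁| · sin C = cos(52.0°)·sin(62.6°) ≈ 0.547, again giving ≈ 56.9°.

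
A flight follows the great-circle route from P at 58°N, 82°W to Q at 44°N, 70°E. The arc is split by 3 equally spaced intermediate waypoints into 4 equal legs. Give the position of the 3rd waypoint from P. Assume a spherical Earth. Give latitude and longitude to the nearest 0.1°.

From cos δ = sin φ₁ sin φ₂ + cos φ₁ cos φ₂ cos Δλ, the central angle is δ ≈ 1.316 rad (75.4°).
Interpolate at f = 3/4 with slerp weights a = sin((1−f)δ)/sin δ ≈ 0.334, b = sin(fδ)/sin δ ≈ 0.862.
p = a·p₁ + b·p₂ ≈ (0.237, 0.408, 0.882); φ = arcsin(p_z) ≈ 61.88°, λ = atan2(p_y, p_x) ≈ 59.85°.

≈ 61.9°N, 59.9°E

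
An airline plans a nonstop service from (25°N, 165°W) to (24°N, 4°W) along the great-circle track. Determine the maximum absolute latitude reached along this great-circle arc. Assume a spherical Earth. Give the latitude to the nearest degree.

The great circle lies in the plane with unit normal n̂ = (p₁ × p₂)/|p₁ × p₂|.
Here n̂_z ≈ +0.340; the vertex latitude is φ_max = arccos|n̂_z| ≈ 70.1°.

≈ 70°N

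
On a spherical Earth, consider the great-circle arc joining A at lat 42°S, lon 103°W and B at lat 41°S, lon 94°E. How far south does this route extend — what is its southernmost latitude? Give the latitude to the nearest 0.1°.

≈ 80.5°S

The great circle lies in the plane with unit normal n̂ = (p₁ × p₂)/|p₁ × p₂|.
Here n̂_z ≈ -0.165; the vertex latitude is φ_max = arccos|n̂_z| ≈ 80.5°.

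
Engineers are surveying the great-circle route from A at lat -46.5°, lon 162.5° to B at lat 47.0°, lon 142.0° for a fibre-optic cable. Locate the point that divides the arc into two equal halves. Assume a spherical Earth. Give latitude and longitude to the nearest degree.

≈ lat 0°, lon 152°

Convert each endpoint to a unit vector on the sphere (x = cos φ cos λ, y = cos φ sin λ, z = sin φ).
The central angle between the endpoints is δ = arccos(p₁·p₂) ≈ 1.662 rad (95.2°).
Interpolate at f = 1/2 with slerp weights a = sin((1−f)δ)/sin δ ≈ 0.742, b = sin(fδ)/sin δ ≈ 0.742.
p = a·p₁ + b·p₂ ≈ (-0.885, 0.465, 0.004); φ = arcsin(p_z) ≈ 0.25°, λ = atan2(p_y, p_x) ≈ 152.30°.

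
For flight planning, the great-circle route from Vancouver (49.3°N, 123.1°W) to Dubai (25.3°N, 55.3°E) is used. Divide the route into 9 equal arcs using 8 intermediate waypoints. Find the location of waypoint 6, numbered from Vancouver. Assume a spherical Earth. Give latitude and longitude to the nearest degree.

Convert each endpoint to a unit vector on the sphere (x = cos φ cos λ, y = cos φ sin λ, z = sin φ).
The central angle between the endpoints is δ = arccos(p₁·p₂) ≈ 1.839 rad (105.4°).
Interpolate at f = 6/9 with slerp weights a = sin((1−f)δ)/sin δ ≈ 0.597, b = sin(fδ)/sin δ ≈ 0.976.
p = a·p₁ + b·p₂ ≈ (0.290, 0.400, 0.870); φ = arcsin(p_z) ≈ 60.42°, λ = atan2(p_y, p_x) ≈ 54.04°.

≈ 60°N, 54°E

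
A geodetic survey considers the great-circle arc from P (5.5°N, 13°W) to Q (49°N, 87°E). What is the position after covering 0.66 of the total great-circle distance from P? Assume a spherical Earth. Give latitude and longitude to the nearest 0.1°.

≈ (45.3°N, 40.4°E)

Convert each endpoint to a unit vector on the sphere (x = cos φ cos λ, y = cos φ sin λ, z = sin φ).
The central angle between the endpoints is δ = arccos(p₁·p₂) ≈ 1.612 rad (92.4°).
Interpolate at f = 0.66 with slerp weights a = sin((1−f)δ)/sin δ ≈ 0.521, b = sin(fδ)/sin δ ≈ 0.875.
p = a·p₁ + b·p₂ ≈ (0.536, 0.456, 0.710); φ = arcsin(p_z) ≈ 45.26°, λ = atan2(p_y, p_x) ≈ 40.43°.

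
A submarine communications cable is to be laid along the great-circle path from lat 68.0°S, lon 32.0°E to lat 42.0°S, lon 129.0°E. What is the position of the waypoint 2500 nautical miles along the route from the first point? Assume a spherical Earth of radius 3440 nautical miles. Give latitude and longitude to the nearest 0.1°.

≈ lat 52.7°S, lon 119.6°E

Write both endpoints as unit vectors p₁, p₂ with components (cos φ cos λ, cos φ sin λ, sin φ).
The central angle between the endpoints is δ = arccos(p₁·p₂) ≈ 0.944 rad (54.1°). The total great-circle distance is δ·R ≈ 0.944 × 3440 ≈ 3248 nmi, so the target fraction is f = 2500/3248 ≈ 0.770.
Interpolate at f ≈ 0.770 with slerp weights a = sin((1−f)δ)/sin δ ≈ 0.266, b = sin(fδ)/sin δ ≈ 0.820.
p = a·p₁ + b·p₂ ≈ (-0.299, 0.527, -0.796); φ = arcsin(p_z) ≈ -52.73°, λ = atan2(p_y, p_x) ≈ 119.59°.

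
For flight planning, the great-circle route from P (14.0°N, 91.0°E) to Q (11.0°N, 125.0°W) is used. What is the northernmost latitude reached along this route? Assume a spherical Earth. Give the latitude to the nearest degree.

The great circle lies in the plane with unit normal n̂ = (p₁ × p₂)/|p₁ × p₂|.
Here n̂_z ≈ +0.812; the vertex latitude is φ_max = arccos|n̂_z| ≈ 35.7°.
Check via Clairaut: cos φ_max = |cos φ₁| · sin C = cos(14.0°)·sin(56.8°) ≈ 0.812, again giving ≈ 35.7°.

≈ 36°N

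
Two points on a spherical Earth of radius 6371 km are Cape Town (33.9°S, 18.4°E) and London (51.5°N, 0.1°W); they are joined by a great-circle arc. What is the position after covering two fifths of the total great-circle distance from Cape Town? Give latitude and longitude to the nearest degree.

Convert each endpoint to a unit vector on the sphere (x = cos φ cos λ, y = cos φ sin λ, z = sin φ).
The central angle between the endpoints is δ = arccos(p₁·p₂) ≈ 1.517 rad (86.9°).
Interpolate at f = 2/5 with slerp weights a = sin((1−f)δ)/sin δ ≈ 0.791, b = sin(fδ)/sin δ ≈ 0.571.
p = a·p₁ + b·p₂ ≈ (0.978, 0.207, 0.006); φ = arcsin(p_z) ≈ 0.34°, λ = atan2(p_y, p_x) ≈ 11.92°.

≈ (0°N, 12°E)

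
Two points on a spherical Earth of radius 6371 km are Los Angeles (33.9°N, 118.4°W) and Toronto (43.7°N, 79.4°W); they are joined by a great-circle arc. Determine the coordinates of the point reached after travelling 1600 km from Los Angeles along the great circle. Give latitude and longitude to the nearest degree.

Convert each endpoint to a unit vector on the sphere (x = cos φ cos λ, y = cos φ sin λ, z = sin φ).
The central angle between the endpoints is δ = arccos(p₁·p₂) ≈ 0.552 rad (31.6°). The total great-circle distance is δ·R ≈ 0.552 × 6371 ≈ 3514 km, so the target fraction is f = 1600/3514 ≈ 0.455.
Interpolate at f ≈ 0.455 with slerp weights a = sin((1−f)δ)/sin δ ≈ 0.565, b = sin(fδ)/sin δ ≈ 0.474.
p = a·p₁ + b·p₂ ≈ (-0.160, -0.749, 0.643); φ = arcsin(p_z) ≈ 39.99°, λ = atan2(p_y, p_x) ≈ -102.05°.

≈ 40°N, 102°W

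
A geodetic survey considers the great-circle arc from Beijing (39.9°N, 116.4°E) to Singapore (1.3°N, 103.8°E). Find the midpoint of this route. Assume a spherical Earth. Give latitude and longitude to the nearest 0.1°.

≈ 20.7°N, 109.3°E

Convert each endpoint to a unit vector on the sphere (x = cos φ cos λ, y = cos φ sin λ, z = sin φ).
The central angle between the endpoints is δ = arccos(p₁·p₂) ≈ 0.703 rad (40.3°).
Interpolate at f = 1/2 with slerp weights a = sin((1−f)δ)/sin δ ≈ 0.533, b = sin(fδ)/sin δ ≈ 0.533.
p = a·p₁ + b·p₂ ≈ (-0.309, 0.883, 0.354); φ = arcsin(p_z) ≈ 20.71°, λ = atan2(p_y, p_x) ≈ 109.27°.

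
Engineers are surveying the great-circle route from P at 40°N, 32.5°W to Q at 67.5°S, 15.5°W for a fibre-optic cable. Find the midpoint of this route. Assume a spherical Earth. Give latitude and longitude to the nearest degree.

≈ 14°S, 27°W

Write both endpoints as unit vectors p₁, p₂ with components (cos φ cos λ, cos φ sin λ, sin φ).
The central angle between the endpoints is δ = arccos(p₁·p₂) ≈ 1.890 rad (108.3°).
Interpolate at f = 1/2 with slerp weights a = sin((1−f)δ)/sin δ ≈ 0.853, b = sin(fδ)/sin δ ≈ 0.853.
p = a·p₁ + b·p₂ ≈ (0.866, -0.439, -0.240); φ = arcsin(p_z) ≈ -13.88°, λ = atan2(p_y, p_x) ≈ -26.86°.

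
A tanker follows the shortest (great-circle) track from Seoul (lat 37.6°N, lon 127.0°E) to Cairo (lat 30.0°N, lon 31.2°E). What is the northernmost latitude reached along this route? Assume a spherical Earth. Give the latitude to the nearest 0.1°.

≈ 45.4°N

The great circle lies in the plane with unit normal n̂ = (p₁ × p₂)/|p₁ × p₂|.
Here n̂_z ≈ -0.702; the vertex latitude is φ_max = arccos|n̂_z| ≈ 45.4°.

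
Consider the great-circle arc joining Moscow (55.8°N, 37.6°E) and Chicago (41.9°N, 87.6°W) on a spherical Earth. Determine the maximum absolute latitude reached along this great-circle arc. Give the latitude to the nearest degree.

≈ 69°N

The great circle lies in the plane with unit normal n̂ = (p₁ × p₂)/|p₁ × p₂|.
Here n̂_z ≈ -0.360; the vertex latitude is φ_max = arccos|n̂_z| ≈ 68.9°.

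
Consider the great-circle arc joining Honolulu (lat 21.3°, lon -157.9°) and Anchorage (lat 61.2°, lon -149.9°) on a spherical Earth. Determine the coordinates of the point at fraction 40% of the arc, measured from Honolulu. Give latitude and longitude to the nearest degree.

Write both endpoints as unit vectors p₁, p₂ with components (cos φ cos λ, cos φ sin λ, sin φ).
The central angle between the endpoints is δ = arccos(p₁·p₂) ≈ 0.703 rad (40.3°).
Interpolate at f = 0.40 with slerp weights a = sin((1−f)δ)/sin δ ≈ 0.633, b = sin(fδ)/sin δ ≈ 0.429.
p = a·p₁ + b·p₂ ≈ (-0.726, -0.326, 0.606); φ = arcsin(p_z) ≈ 37.31°, λ = atan2(p_y, p_x) ≈ -155.83°.

≈ lat 37°, lon -156°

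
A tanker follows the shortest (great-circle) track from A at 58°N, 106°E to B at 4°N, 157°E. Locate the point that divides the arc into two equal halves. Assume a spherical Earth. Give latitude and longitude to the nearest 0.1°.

Convert each endpoint to a unit vector on the sphere (x = cos φ cos λ, y = cos φ sin λ, z = sin φ).
The central angle between the endpoints is δ = arccos(p₁·p₂) ≈ 1.168 rad (66.9°).
Interpolate at f = 1/2 with slerp weights a = sin((1−f)δ)/sin δ ≈ 0.599, b = sin(fδ)/sin δ ≈ 0.599.
p = a·p₁ + b·p₂ ≈ (-0.638, 0.539, 0.550); φ = arcsin(p_z) ≈ 33.37°, λ = atan2(p_y, p_x) ≈ 139.81°.

≈ 33.4°N, 139.8°E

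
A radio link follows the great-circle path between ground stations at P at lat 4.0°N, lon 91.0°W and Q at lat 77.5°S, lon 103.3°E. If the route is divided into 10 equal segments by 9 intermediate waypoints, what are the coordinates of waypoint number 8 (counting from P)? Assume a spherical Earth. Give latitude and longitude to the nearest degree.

Write both endpoints as unit vectors p₁, p₂ with components (cos φ cos λ, cos φ sin λ, sin φ).
The central angle between the endpoints is δ = arccos(p₁·p₂) ≈ 1.852 rad (106.1°).
Interpolate at f = 8/10 with slerp weights a = sin((1−f)δ)/sin δ ≈ 0.377, b = sin(fδ)/sin δ ≈ 1.037.
p = a·p₁ + b·p₂ ≈ (-0.058, -0.157, -0.986); φ = arcsin(p_z) ≈ -80.34°, λ = atan2(p_y, p_x) ≈ -110.29°.

≈ lat 80°S, lon 110°W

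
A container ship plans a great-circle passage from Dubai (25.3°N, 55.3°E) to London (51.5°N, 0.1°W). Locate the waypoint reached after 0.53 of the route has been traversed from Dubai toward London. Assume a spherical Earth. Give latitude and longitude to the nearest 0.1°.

≈ (42.5°N, 31.5°E)

The haversine formula gives a central angle δ ≈ 0.858 rad (49.2°) between the endpoints.
Interpolate at f = 0.53 with slerp weights a = sin((1−f)δ)/sin δ ≈ 0.519, b = sin(fδ)/sin δ ≈ 0.581.
p = a·p₁ + b·p₂ ≈ (0.628, 0.385, 0.676); φ = arcsin(p_z) ≈ 42.53°, λ = atan2(p_y, p_x) ≈ 31.49°.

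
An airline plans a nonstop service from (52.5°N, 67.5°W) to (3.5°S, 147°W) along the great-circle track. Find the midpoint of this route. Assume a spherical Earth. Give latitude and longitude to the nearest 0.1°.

Convert each endpoint to a unit vector on the sphere (x = cos φ cos λ, y = cos φ sin λ, z = sin φ).
The central angle between the endpoints is δ = arccos(p₁·p₂) ≈ 1.508 rad (86.4°).
Interpolate at f = 1/2 with slerp weights a = sin((1−f)δ)/sin δ ≈ 0.686, b = sin(fδ)/sin δ ≈ 0.686.
p = a·p₁ + b·p₂ ≈ (-0.414, -0.759, 0.502); φ = arcsin(p_z) ≈ 30.16°, λ = atan2(p_y, p_x) ≈ -118.64°.

≈ (30.2°N, 118.6°W)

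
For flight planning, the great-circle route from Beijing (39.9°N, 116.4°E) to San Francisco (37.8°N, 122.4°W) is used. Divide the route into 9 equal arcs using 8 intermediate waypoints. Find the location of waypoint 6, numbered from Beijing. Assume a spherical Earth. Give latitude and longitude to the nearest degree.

≈ 55°N, 156°W

Convert each endpoint to a unit vector on the sphere (x = cos φ cos λ, y = cos φ sin λ, z = sin φ).
The central angle between the endpoints is δ = arccos(p₁·p₂) ≈ 1.492 rad (85.5°).
Interpolate at f = 6/9 with slerp weights a = sin((1−f)δ)/sin δ ≈ 0.478, b = sin(fδ)/sin δ ≈ 0.841.
p = a·p₁ + b·p₂ ≈ (-0.519, -0.232, 0.822); φ = arcsin(p_z) ≈ 55.33°, λ = atan2(p_y, p_x) ≈ -155.90°.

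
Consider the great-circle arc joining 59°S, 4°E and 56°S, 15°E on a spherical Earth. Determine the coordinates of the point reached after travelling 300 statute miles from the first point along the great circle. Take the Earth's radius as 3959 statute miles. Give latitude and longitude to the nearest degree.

≈ 57°S, 11°E

From cos δ = sin φ₁ sin φ₂ + cos φ₁ cos φ₂ cos Δλ, the central angle is δ ≈ 0.115 rad (6.6°). The total great-circle distance is δ·R ≈ 0.115 × 3959 ≈ 457 mi, so the target fraction is f = 300/457 ≈ 0.656.
Interpolate at f ≈ 0.656 with slerp weights a = sin((1−f)δ)/sin δ ≈ 0.345, b = sin(fδ)/sin δ ≈ 0.657.
p = a·p₁ + b·p₂ ≈ (0.532, 0.107, -0.840); φ = arcsin(p_z) ≈ -57.14°, λ = atan2(p_y, p_x) ≈ 11.42°.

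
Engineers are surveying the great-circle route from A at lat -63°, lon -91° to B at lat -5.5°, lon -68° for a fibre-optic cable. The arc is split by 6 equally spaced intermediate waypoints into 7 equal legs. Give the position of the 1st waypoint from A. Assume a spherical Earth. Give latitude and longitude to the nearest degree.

≈ lat -55°, lon -84°

From cos δ = sin φ₁ sin φ₂ + cos φ₁ cos φ₂ cos Δλ, the central angle is δ ≈ 1.046 rad (59.9°).
Interpolate at f = 1/7 with slerp weights a = sin((1−f)δ)/sin δ ≈ 0.903, b = sin(fδ)/sin δ ≈ 0.172.
p = a·p₁ + b·p₂ ≈ (0.057, -0.568, -0.821); φ = arcsin(p_z) ≈ -55.16°, λ = atan2(p_y, p_x) ≈ -84.28°.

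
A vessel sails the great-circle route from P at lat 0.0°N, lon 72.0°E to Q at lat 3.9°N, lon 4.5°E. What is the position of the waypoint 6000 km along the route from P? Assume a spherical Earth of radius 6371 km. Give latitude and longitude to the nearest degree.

Write both endpoints as unit vectors p₁, p₂ with components (cos φ cos λ, cos φ sin λ, sin φ).
The central angle between the endpoints is δ = arccos(p₁·p₂) ≈ 1.179 rad (67.6°). The total great-circle distance is δ·R ≈ 1.179 × 6371 ≈ 7512 km, so the target fraction is f = 6000/7512 ≈ 0.799.
Interpolate at f ≈ 0.799 with slerp weights a = sin((1−f)δ)/sin δ ≈ 0.254, b = sin(fδ)/sin δ ≈ 0.875.
p = a·p₁ + b·p₂ ≈ (0.949, 0.310, 0.060); φ = arcsin(p_z) ≈ 3.41°, λ = atan2(p_y, p_x) ≈ 18.11°.

≈ lat 3°N, lon 18°E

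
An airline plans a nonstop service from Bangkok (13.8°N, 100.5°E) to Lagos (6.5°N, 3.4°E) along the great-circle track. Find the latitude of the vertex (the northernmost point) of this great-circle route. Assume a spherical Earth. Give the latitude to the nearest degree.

The great circle lies in the plane with unit normal n̂ = (p₁ × p₂)/|p₁ × p₂|.
Here n̂_z ≈ -0.962; the vertex latitude is φ_max = arccos|n̂_z| ≈ 15.9°.
Check via Clairaut: cos φ_max = |cos φ₁| · sin C = cos(13.8°)·sin(82.0°) ≈ 0.962, again giving ≈ 15.9°.

≈ 16°N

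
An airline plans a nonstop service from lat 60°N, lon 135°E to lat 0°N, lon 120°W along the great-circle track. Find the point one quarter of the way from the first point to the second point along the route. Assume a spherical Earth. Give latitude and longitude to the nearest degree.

≈ lat 57°N, lon 178°W

Convert each endpoint to a unit vector on the sphere (x = cos φ cos λ, y = cos φ sin λ, z = sin φ).
The central angle between the endpoints is δ = arccos(p₁·p₂) ≈ 1.701 rad (97.4°).
Interpolate at f = 1/4 with slerp weights a = sin((1−f)δ)/sin δ ≈ 0.965, b = sin(fδ)/sin δ ≈ 0.416.
p = a·p₁ + b·p₂ ≈ (-0.549, -0.019, 0.836); φ = arcsin(p_z) ≈ 56.67°, λ = atan2(p_y, p_x) ≈ -178.01°.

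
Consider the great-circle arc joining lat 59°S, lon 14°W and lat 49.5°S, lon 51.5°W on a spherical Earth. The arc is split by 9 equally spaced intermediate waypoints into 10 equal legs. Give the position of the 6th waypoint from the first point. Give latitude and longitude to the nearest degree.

≈ lat 55°S, lon 39°W

The haversine formula gives a central angle δ ≈ 0.410 rad (23.5°) between the endpoints.
Interpolate at f = 6/10 with slerp weights a = sin((1−f)δ)/sin δ ≈ 0.410, b = sin(fδ)/sin δ ≈ 0.611.
p = a·p₁ + b·p₂ ≈ (0.452, -0.362, -0.816); φ = arcsin(p_z) ≈ -54.65°, λ = atan2(p_y, p_x) ≈ -38.68°.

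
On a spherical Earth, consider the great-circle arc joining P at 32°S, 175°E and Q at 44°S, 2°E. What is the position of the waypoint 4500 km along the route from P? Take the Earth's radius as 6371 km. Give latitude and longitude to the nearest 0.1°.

≈ 72.0°S, 164.0°E

Convert each endpoint to a unit vector on the sphere (x = cos φ cos λ, y = cos φ sin λ, z = sin φ).
The central angle between the endpoints is δ = arccos(p₁·p₂) ≈ 1.810 rad (103.7°). The total great-circle distance is δ·R ≈ 1.810 × 6371 ≈ 11534 km, so the target fraction is f = 4500/11534 ≈ 0.390.
Interpolate at f ≈ 0.390 with slerp weights a = sin((1−f)δ)/sin δ ≈ 0.919, b = sin(fδ)/sin δ ≈ 0.668.
p = a·p₁ + b·p₂ ≈ (-0.296, 0.085, -0.951); φ = arcsin(p_z) ≈ -72.05°, λ = atan2(p_y, p_x) ≈ 164.05°.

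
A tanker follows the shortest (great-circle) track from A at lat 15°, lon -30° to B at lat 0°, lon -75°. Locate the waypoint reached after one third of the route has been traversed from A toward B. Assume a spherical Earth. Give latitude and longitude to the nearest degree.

The haversine formula gives a central angle δ ≈ 0.819 rad (46.9°) between the endpoints.
Interpolate at f = 1/3 with slerp weights a = sin((1−f)δ)/sin δ ≈ 0.711, b = sin(fδ)/sin δ ≈ 0.369.
p = a·p₁ + b·p₂ ≈ (0.690, -0.700, 0.184); φ = arcsin(p_z) ≈ 10.60°, λ = atan2(p_y, p_x) ≈ -45.40°.

≈ lat 11°, lon -45°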